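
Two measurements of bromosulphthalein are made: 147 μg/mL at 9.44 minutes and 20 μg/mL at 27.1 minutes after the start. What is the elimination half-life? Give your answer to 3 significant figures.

6.14 minutes

Over Δt = 27.1 − 9.44 = 17.66 minutes, the level fell by a factor of 147/20 ≈ 7.35.
n = log₂(7.35) ≈ 2.8777 half-lives, so t½ = 17.66/2.8777 ≈ 6.1368 minutes.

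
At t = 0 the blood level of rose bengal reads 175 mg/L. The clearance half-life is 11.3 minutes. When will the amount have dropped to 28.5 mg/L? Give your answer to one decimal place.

Fraction remaining = 28.5/175 ≈ 0.16286.
n = log₂(175/28.5) = ln(6.1404)/ln 2 ≈ 2.6183 half-lives.
t = n × t½ = 2.6183 × 11.3 ≈ 29.587 minutes.

29.6 minutes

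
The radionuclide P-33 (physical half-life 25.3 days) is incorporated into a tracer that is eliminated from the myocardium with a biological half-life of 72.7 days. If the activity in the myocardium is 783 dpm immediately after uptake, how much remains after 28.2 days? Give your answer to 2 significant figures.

1/t_eff = 1/t_phys + 1/t_biol = 1/25.3 + 1/72.7 = 0.053281 per day.
t_eff = 25.3 × 72.7 / (25.3 + 72.7) ≈ 18.768 days.
Remaining = 783 × (1/2)^(28.2/18.768) = 783 × (1/2)^1.5025 ≈ 276.35 dpm.

280 dpm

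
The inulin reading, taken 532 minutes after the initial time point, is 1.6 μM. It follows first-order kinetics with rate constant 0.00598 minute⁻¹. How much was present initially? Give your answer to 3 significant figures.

38.5 μM

t½ = ln 2 / k = 0.69315 / 0.00598 ≈ 115.91 minutes.
Number of half-lives elapsed: n = 532/115.91 ≈ 4.5897.
A₀ = A × 2^n = 1.6 × 2^4.5897 = 1.6 × 24.079 ≈ 38.527 μM.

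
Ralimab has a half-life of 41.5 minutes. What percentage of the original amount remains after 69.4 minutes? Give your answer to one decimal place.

n = 69.4/41.5 ≈ 1.6723 half-lives.
Fraction remaining = (1/2)^1.6723 ≈ 0.31376, i.e. 31.376%.

31.4%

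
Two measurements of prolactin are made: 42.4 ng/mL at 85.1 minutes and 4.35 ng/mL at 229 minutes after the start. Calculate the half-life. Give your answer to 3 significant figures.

Over Δt = 229 − 85.1 = 143.9 minutes, the level fell by a factor of 42.4/4.35 ≈ 9.7471.
n = log₂(9.7471) ≈ 3.285 half-lives, so t½ = 143.9/3.285 ≈ 43.805 minutes.

43.8 minutes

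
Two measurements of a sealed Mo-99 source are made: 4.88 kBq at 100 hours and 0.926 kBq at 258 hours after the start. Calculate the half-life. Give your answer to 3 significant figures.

65.9 hours

Over Δt = 258 − 100 = 158 hours, the level fell by a factor of 4.88/0.926 ≈ 5.27.
n = log₂(5.27) ≈ 2.3978 half-lives, so t½ = 158/2.3978 ≈ 65.894 hours.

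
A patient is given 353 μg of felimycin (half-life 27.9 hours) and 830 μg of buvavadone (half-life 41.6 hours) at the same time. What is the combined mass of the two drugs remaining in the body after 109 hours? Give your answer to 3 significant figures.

felimycin: 353 × (1/2)^(109/27.9) = 353 × (1/2)^3.9068 ≈ 23.535 μg.
buvavadone: 830 × (1/2)^(109/41.6) = 830 × (1/2)^2.6202 ≈ 135 μg.
Total = 23.535 + 135 ≈ 158.53 μg.

159 μg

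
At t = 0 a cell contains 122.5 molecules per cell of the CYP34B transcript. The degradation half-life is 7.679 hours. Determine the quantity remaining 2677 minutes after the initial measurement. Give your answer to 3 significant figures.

2.18 molecules per cell

Convert the elapsed time: 2677 minutes = 44.6167 hours.
Number of half-lives: n = 44.6167/7.679 ≈ 5.8102.
Remaining = 122.5 × (1/2)^5.8102 = 122.5 × 0.017822 ≈ 2.1832 molecules per cell.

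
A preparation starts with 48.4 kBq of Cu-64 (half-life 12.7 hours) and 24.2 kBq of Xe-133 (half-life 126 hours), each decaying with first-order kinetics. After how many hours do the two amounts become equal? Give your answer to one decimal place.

14.1 hours

Set 48.4·(1/2)^(t/12.7) = 24.2·(1/2)^(t/126).
Taking log₂: log₂(48.4/24.2) = t·(1/12.7 − 1/126).
log₂(2) = 1; 1/12.7 − 1/126 = 0.070804.
t = 1 / 0.070804 ≈ 14.124 hours.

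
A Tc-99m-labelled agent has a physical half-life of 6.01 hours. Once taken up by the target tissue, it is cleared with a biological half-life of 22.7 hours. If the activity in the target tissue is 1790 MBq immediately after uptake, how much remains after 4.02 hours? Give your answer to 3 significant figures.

996 MBq

1/t_eff = 1/t_phys + 1/t_biol = 1/6.01 + 1/22.7 = 0.21044 per hour.
t_eff = 6.01 × 22.7 / (6.01 + 22.7) ≈ 4.7519 hours.
Remaining = 1790 × (1/2)^(4.02/4.7519) = 1790 × (1/2)^0.84598 ≈ 995.84 MBq.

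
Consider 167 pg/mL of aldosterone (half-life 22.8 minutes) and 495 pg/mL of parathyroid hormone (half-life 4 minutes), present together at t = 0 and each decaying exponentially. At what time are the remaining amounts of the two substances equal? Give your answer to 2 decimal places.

Set 167·(1/2)^(t/22.8) = 495·(1/2)^(t/4).
Taking log₂: log₂(167/495) = t·(1/22.8 − 1/4).
log₂(0.33737) = -1.5676; 1/22.8 − 1/4 = -0.20614.
t = -1.5676 / -0.20614 ≈ 7.6044 minutes.

7.60 minutes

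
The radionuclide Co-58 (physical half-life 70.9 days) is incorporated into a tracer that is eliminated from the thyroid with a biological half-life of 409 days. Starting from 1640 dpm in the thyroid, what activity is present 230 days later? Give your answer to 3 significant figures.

1/t_eff = 1/t_phys + 1/t_biol = 1/70.9 + 1/409 = 0.016549 per day.
t_eff = 70.9 × 409 / (70.9 + 409) ≈ 60.425 days.
Remaining = 1640 × (1/2)^(230/60.425) = 1640 × (1/2)^3.8064 ≈ 117.22 dpm.

117 dpm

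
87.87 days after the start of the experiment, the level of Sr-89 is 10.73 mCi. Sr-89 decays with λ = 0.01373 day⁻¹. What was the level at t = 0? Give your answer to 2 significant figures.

36 mCi

t½ = ln 2 / λ = 0.69315 / 0.01373 ≈ 50.484 days.
Number of half-lives elapsed: n = 87.87/50.484 ≈ 1.7405.
A₀ = A × 2^n = 10.73 × 2^1.7405 = 10.73 × 3.3416 ≈ 35.856 mCi.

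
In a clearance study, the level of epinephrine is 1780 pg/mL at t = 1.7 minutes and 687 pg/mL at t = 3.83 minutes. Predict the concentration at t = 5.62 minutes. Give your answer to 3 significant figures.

309 pg/mL

Over Δt = 3.83 − 1.7 = 2.13 minutes, the level fell by a factor of 1780/687 ≈ 2.591.
n = log₂(2.591) ≈ 1.3735 half-lives, so t½ = 2.13/1.3735 ≈ 1.5508 minutes.
From t = 3.83 to t = 5.62: 687 × (1/2)^((5.62−3.83)/1.5508) ≈ 308.67 pg/mL.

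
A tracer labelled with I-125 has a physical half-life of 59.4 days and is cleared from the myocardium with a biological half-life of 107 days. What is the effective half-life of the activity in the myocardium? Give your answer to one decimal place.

1/t_eff = 1/t_phys + 1/t_biol = 1/59.4 + 1/107 = 0.026181 per day.
t_eff = 59.4 × 107 / (59.4 + 107) ≈ 38.196 days.

38.2 days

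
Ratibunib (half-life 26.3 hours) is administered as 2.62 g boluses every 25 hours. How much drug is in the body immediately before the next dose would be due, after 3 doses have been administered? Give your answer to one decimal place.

2.4 g

The 3 doses were given 75, 50, 25 hours ago.
Total = 2.62·(1/2)^(75/26.3) + 2.62·(1/2)^(50/26.3) + 2.62·(1/2)^(25/26.3)
      = 0.36295 + 0.70146 + 1.3557 ≈ 2.4201 g.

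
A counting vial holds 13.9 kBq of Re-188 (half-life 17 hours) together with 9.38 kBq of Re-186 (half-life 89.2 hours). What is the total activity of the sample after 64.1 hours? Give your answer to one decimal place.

Re-188: 13.9 × (1/2)^(64.1/17) = 13.9 × (1/2)^3.7706 ≈ 1.0185 kBq.
Re-186: 9.38 × (1/2)^(64.1/89.2) = 9.38 × (1/2)^0.71861 ≈ 5.7001 kBq.
Total = 1.0185 + 5.7001 ≈ 6.7185 kBq.

6.7 kBq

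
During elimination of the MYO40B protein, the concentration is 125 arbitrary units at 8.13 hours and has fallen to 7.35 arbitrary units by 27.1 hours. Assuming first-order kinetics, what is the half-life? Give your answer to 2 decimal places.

Over Δt = 27.1 − 8.13 = 18.97 hours, the level fell by a factor of 125/7.35 ≈ 17.007.
n = log₂(17.007) ≈ 4.088 half-lives, so t½ = 18.97/4.088 ≈ 4.6404 hours.

4.64 hours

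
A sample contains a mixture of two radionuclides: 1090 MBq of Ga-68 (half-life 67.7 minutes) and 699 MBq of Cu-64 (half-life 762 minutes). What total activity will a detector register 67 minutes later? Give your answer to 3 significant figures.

Ga-68: 1090 × (1/2)^(67/67.7) = 1090 × (1/2)^0.98966 ≈ 548.92 MBq.
Cu-64: 699 × (1/2)^(67/762) = 699 × (1/2)^0.087927 ≈ 657.67 MBq.
Total = 548.92 + 657.67 ≈ 1206.6 MBq.

1210 MBq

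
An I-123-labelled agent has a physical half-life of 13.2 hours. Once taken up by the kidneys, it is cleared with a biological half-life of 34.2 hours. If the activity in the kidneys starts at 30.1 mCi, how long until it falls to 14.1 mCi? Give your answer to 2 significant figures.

10 hours

1/t_eff = 1/t_phys + 1/t_biol = 1/13.2 + 1/34.2 = 0.105 per hour.
t_eff = 13.2 × 34.2 / (13.2 + 34.2) ≈ 9.5241 hours.
n = log₂(30.1/14.1) ≈ 1.0941; t = 1.0941 × 9.5241 ≈ 10.42 hours.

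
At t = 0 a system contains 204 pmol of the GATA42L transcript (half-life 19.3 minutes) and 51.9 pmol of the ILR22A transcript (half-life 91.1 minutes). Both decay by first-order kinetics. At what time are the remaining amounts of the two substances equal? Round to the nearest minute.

48 minutes

Set 204·(1/2)^(t/19.3) = 51.9·(1/2)^(t/91.1).
Taking log₂: log₂(204/51.9) = t·(1/19.3 − 1/91.1).
log₂(3.9306) = 1.9748; 1/19.3 − 1/91.1 = 0.040837.
t = 1.9748 / 0.040837 ≈ 48.358 minutes.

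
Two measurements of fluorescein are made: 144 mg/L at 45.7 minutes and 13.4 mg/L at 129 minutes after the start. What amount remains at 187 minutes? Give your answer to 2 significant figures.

Over Δt = 129 − 45.7 = 83.3 minutes, the level fell by a factor of 144/13.4 ≈ 10.746.
n = log₂(10.746) ≈ 3.4258 half-lives, so t½ = 83.3/3.4258 ≈ 24.316 minutes.
From t = 129 to t = 187: 13.4 × (1/2)^((187−129)/24.316) ≈ 2.5649 mg/L.

2.6 mg/L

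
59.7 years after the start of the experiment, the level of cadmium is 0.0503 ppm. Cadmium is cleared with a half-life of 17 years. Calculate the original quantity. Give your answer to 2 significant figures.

0.57 ppm

Number of half-lives elapsed: n = 59.7/17 ≈ 3.5118.
A₀ = A × 2^n = 0.0503 × 2^3.5118 = 0.0503 × 11.406 ≈ 0.57374 ppm.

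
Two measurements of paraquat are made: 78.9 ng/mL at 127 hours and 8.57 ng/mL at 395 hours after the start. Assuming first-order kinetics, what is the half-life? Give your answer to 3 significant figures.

83.7 hours

Over Δt = 395 − 127 = 268 hours, the level fell by a factor of 78.9/8.57 ≈ 9.2065.
n = log₂(9.2065) ≈ 3.2027 half-lives, so t½ = 268/3.2027 ≈ 83.68 hours.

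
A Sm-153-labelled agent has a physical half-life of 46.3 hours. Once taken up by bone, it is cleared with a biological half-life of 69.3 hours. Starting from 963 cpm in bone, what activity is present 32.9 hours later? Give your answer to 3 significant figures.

1/t_eff = 1/t_phys + 1/t_biol = 1/46.3 + 1/69.3 = 0.036028 per hour.
t_eff = 46.3 × 69.3 / (46.3 + 69.3) ≈ 27.756 hours.
Remaining = 963 × (1/2)^(32.9/27.756) = 963 × (1/2)^1.1853 ≈ 423.45 cpm.

423 cpm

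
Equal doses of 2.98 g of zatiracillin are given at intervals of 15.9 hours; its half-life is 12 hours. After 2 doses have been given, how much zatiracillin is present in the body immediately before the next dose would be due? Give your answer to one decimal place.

The 2 doses were given 31.8, 15.9 hours ago.
Total = 2.98·(1/2)^(31.8/12) + 2.98·(1/2)^(15.9/12)
      = 0.47477 + 1.1895 ≈ 1.6642 g.

1.7 g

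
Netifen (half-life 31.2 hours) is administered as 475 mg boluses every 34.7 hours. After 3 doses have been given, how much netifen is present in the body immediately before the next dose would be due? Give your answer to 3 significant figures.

The 3 doses were given 104.1, 69.4, 34.7 hours ago.
Total = 475·(1/2)^(104.1/31.2) + 475·(1/2)^(69.4/31.2) + 475·(1/2)^(34.7/31.2)
      = 47.021 + 101.65 + 219.73 ≈ 368.4 mg.

368 mg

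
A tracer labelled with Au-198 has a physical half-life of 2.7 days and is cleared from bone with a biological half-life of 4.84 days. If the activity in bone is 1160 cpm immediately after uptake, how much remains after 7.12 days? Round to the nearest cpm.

1/t_eff = 1/t_phys + 1/t_biol = 1/2.7 + 1/4.84 = 0.57698 per day.
t_eff = 2.7 × 4.84 / (2.7 + 4.84) ≈ 1.7332 days.
Remaining = 1160 × (1/2)^(7.12/1.7332) = 1160 × (1/2)^4.1081 ≈ 67.266 cpm.

67 cpm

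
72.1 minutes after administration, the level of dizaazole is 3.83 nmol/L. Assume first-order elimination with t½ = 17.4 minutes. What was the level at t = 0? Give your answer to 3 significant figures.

Number of half-lives elapsed: n = 72.1/17.4 ≈ 4.1437.
A₀ = A × 2^n = 3.83 × 2^4.1437 = 3.83 × 17.675 ≈ 67.697 nmol/L.

67.7 nmol/L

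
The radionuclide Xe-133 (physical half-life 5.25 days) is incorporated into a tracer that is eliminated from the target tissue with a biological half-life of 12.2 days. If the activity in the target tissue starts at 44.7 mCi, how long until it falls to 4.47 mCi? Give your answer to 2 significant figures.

1/t_eff = 1/t_phys + 1/t_biol = 1/5.25 + 1/12.2 = 0.27244 per day.
t_eff = 5.25 × 12.2 / (5.25 + 12.2) ≈ 3.6705 days.
n = log₂(44.7/4.47) ≈ 3.3219; t = 3.3219 × 3.6705 ≈ 12.193 days.

12 days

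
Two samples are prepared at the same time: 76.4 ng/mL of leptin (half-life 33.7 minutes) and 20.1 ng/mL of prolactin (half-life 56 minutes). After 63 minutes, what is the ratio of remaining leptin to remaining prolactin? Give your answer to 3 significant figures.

2.27

leptin: 76.4 × (1/2)^(63/33.7) = 76.4 × (1/2)^1.8694 ≈ 20.909 ng/mL.
prolactin: 20.1 × (1/2)^(63/56) = 20.1 × (1/2)^1.125 ≈ 9.2159 ng/mL.
Ratio ≈ 20.909 / 9.2159 ≈ 2.2688.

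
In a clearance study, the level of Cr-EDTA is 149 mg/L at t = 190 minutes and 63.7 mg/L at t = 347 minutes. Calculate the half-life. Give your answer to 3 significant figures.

128 minutes

Over Δt = 347 − 190 = 157 minutes, the level fell by a factor of 149/63.7 ≈ 2.3391.
n = log₂(2.3391) ≈ 1.2259 half-lives, so t½ = 157/1.2259 ≈ 128.06 minutes.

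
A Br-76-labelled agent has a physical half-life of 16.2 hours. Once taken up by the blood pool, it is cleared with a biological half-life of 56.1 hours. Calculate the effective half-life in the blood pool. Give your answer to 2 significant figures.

1/t_eff = 1/t_phys + 1/t_biol = 1/16.2 + 1/56.1 = 0.079554 per hour.
t_eff = 16.2 × 56.1 / (16.2 + 56.1) ≈ 12.57 hours.

13 hours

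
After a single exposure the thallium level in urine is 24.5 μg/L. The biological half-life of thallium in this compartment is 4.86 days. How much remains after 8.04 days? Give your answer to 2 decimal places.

Number of half-lives: n = 8.04/4.86 ≈ 1.6543.
Remaining = 24.5 × (1/2)^1.6543 = 24.5 × 0.31769 ≈ 7.7833 μg/L.

7.78 μg/L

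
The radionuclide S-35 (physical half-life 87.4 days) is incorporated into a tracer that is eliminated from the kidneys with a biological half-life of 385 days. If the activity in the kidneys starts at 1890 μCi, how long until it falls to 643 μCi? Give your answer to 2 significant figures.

1/t_eff = 1/t_phys + 1/t_biol = 1/87.4 + 1/385 = 0.014039 per day.
t_eff = 87.4 × 385 / (87.4 + 385) ≈ 71.23 days.
n = log₂(1890/643) ≈ 1.5555; t = 1.5555 × 71.23 ≈ 110.8 days.

110 days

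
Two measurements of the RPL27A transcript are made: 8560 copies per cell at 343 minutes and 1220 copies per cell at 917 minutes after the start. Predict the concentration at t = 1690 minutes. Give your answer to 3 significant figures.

Over Δt = 917 − 343 = 574 minutes, the level fell by a factor of 8560/1220 ≈ 7.0164.
n = log₂(7.0164) ≈ 2.8107 half-lives, so t½ = 574/2.8107 ≈ 204.22 minutes.
From t = 917 to t = 1690: 1220 × (1/2)^((1690−917)/204.22) ≈ 88.493 copies per cell.

88.5 copies per cell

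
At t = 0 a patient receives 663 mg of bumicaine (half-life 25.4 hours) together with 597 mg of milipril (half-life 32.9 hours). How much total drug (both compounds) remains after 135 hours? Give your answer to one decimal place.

51.4 mg

bumicaine: 663 × (1/2)^(135/25.4) = 663 × (1/2)^5.315 ≈ 16.655 mg.
milipril: 597 × (1/2)^(135/32.9) = 597 × (1/2)^4.1033 ≈ 34.733 mg.
Total = 16.655 + 34.733 ≈ 51.388 mg.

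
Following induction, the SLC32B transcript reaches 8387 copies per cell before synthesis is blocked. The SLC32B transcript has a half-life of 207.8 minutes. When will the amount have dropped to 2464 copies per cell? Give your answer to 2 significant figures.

Fraction remaining = 2464/8387 ≈ 0.29379.
n = log₂(8387/2464) = ln(3.4038)/ln 2 ≈ 1.7672 half-lives.
t = n × t½ = 1.7672 × 207.8 ≈ 367.21 minutes.

370 minutes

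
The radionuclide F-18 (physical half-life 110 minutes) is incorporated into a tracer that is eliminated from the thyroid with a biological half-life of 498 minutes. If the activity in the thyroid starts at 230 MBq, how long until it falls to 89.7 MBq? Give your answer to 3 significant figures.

1/t_eff = 1/t_phys + 1/t_biol = 1/110 + 1/498 = 0.011099 per minute.
t_eff = 110 × 498 / (110 + 498) ≈ 90.099 minutes.
n = log₂(230/89.7) ≈ 1.3585; t = 1.3585 × 90.099 ≈ 122.39 minutes.

122 minutes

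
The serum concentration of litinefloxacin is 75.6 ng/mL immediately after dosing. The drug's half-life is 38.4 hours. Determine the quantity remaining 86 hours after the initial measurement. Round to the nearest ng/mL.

Number of half-lives: n = 86/38.4 ≈ 2.2396.
Remaining = 75.6 × (1/2)^2.2396 = 75.6 × 0.21175 ≈ 16.008 ng/mL.

16 ng/mL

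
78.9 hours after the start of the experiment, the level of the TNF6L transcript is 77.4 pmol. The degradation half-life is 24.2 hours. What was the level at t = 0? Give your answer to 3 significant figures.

Number of half-lives elapsed: n = 78.9/24.2 ≈ 3.2603.
A₀ = A × 2^n = 77.4 × 2^3.2603 = 77.4 × 9.582 ≈ 741.65 pmol.

742 pmol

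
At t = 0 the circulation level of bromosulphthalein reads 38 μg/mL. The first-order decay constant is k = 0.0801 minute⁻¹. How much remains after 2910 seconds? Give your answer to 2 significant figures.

0.78 μg/mL

t½ = ln 2 / k = 0.69315 / 0.0801 ≈ 8.6535 minutes.
Convert the elapsed time: 2910 seconds = 48.5 minutes.
Number of half-lives: n = 48.5/8.6535 ≈ 5.6047.
Remaining = 38 × (1/2)^5.6047 = 38 × 0.020551 ≈ 0.78093 μg/mL.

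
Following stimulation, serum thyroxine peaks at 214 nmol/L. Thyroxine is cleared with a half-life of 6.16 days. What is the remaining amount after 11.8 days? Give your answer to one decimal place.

56.7 nmol/L

Number of half-lives: n = 11.8/6.16 ≈ 1.9156.
Remaining = 214 × (1/2)^1.9156 = 214 × 0.26506 ≈ 56.724 nmol/L.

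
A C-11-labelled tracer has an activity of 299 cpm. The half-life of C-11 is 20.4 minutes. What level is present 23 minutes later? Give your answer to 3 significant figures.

137 cpm

Number of half-lives: n = 23/20.4 ≈ 1.1275.
Remaining = 299 × (1/2)^1.1275 = 299 × 0.45772 ≈ 136.86 cpm.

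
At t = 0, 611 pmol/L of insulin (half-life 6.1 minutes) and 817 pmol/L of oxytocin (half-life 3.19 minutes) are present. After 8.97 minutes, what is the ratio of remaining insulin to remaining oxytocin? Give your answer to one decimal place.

1.9

insulin: 611 × (1/2)^(8.97/6.1) = 611 × (1/2)^1.4705 ≈ 220.49 pmol/L.
oxytocin: 817 × (1/2)^(8.97/3.19) = 817 × (1/2)^2.8119 ≈ 116.35 pmol/L.
Ratio ≈ 220.49 / 116.35 ≈ 1.8951.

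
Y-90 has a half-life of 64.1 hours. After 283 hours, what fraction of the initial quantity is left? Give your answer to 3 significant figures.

0.0469

n = 283/64.1 ≈ 4.415 half-lives.
Fraction remaining = (1/2)^4.415 ≈ 0.046877.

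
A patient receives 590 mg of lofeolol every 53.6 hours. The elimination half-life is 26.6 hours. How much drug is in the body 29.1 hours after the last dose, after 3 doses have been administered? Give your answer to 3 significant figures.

The 3 doses were given 136.3, 82.7, 29.1 hours ago.
Total = 590·(1/2)^(136.3/26.6) + 590·(1/2)^(82.7/26.6) + 590·(1/2)^(29.1/26.6)
      = 16.918 + 68.382 + 276.39 ≈ 361.7 mg.

362 mg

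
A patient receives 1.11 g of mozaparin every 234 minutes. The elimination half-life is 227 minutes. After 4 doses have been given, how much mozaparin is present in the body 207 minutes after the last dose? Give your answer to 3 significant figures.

The 4 doses were given 909, 675, 441, 207 minutes ago.
Total = 1.11·(1/2)^(909/227) + 1.11·(1/2)^(675/227) + 1.11·(1/2)^(441/227) + 1.11·(1/2)^(207/227)
      = 0.069163 + 0.14132 + 0.28874 + 0.58995 ≈ 1.0892 g.

1.09 g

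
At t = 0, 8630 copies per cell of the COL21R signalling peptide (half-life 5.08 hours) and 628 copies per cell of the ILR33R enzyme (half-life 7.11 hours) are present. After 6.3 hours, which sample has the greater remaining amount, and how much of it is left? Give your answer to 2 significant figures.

COL21R signalling peptide: 8630 × (1/2)^1.2402 ≈ 3653.3 copies per cell.
ILR33R enzyme: 628 × (1/2)^0.88608 ≈ 339.8 copies per cell.
COL21R signalling peptide has more remaining, at ≈ 3653.3 copies per cell.

COL21R signalling peptide, 3700 copies per cell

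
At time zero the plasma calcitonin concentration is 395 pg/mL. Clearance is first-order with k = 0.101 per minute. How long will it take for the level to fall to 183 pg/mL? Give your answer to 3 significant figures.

7.62 minutes

t½ = ln 2 / k = 0.69315 / 0.101 ≈ 6.8628 minutes.
Fraction remaining = 183/395 ≈ 0.46329.
n = log₂(395/183) = ln(2.1585)/ln 2 ≈ 1.11 half-lives.
t = n × t½ = 1.11 × 6.8628 ≈ 7.6178 minutes.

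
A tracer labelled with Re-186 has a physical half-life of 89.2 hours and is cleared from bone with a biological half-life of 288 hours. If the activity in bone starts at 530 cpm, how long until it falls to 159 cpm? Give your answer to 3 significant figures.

1/t_eff = 1/t_phys + 1/t_biol = 1/89.2 + 1/288 = 0.014683 per hour.
t_eff = 89.2 × 288 / (89.2 + 288) ≈ 68.106 hours.
n = log₂(530/159) ≈ 1.737; t = 1.737 × 68.106 ≈ 118.3 hours.

118 hours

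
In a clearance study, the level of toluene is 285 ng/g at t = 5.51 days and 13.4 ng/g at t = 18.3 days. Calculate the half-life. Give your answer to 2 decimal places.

Over Δt = 18.3 − 5.51 = 12.79 days, the level fell by a factor of 285/13.4 ≈ 21.269.
n = log₂(21.269) ≈ 4.4107 half-lives, so t½ = 12.79/4.4107 ≈ 2.8998 days.

2.90 days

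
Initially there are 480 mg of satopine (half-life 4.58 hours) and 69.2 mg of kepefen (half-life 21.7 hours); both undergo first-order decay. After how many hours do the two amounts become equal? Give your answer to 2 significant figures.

16 hours

Set 480·(1/2)^(t/4.58) = 69.2·(1/2)^(t/21.7).
Taking log₂: log₂(480/69.2) = t·(1/4.58 − 1/21.7).
log₂(6.9364) = 2.7942; 1/4.58 − 1/21.7 = 0.17226.
t = 2.7942 / 0.17226 ≈ 16.221 hours.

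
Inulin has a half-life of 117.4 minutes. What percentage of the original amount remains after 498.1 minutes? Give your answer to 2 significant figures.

n = 498.1/117.4 ≈ 4.2428 half-lives.
Fraction remaining = (1/2)^4.2428 ≈ 0.05282, i.e. 5.282%.

5.3%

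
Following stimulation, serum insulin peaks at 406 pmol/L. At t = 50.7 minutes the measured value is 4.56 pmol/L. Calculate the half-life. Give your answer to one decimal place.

A/A₀ = 4.56/406 ≈ 0.011232.
n = log₂(89.035) ≈ 6.4763 half-lives elapsed in 50.7 minutes.
t½ = 50.7/6.4763 ≈ 7.8285 minutes.

7.8 minutes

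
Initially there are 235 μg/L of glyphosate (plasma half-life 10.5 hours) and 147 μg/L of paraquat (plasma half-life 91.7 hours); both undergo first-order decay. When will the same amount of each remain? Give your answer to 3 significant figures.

Set 235·(1/2)^(t/10.5) = 147·(1/2)^(t/91.7).
Taking log₂: log₂(235/147) = t·(1/10.5 − 1/91.7).
log₂(1.5986) = 0.67684; 1/10.5 − 1/91.7 = 0.084333.
t = 0.67684 / 0.084333 ≈ 8.0259 hours.

8.03 hours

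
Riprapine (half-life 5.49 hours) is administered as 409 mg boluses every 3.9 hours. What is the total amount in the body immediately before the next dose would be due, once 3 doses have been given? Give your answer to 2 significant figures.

500 mg

The 3 doses were given 11.7, 7.8, 3.9 hours ago.
Total = 409·(1/2)^(11.7/5.49) + 409·(1/2)^(7.8/5.49) + 409·(1/2)^(3.9/5.49)
      = 93.365 + 152.77 + 249.96 ≈ 496.1 mg.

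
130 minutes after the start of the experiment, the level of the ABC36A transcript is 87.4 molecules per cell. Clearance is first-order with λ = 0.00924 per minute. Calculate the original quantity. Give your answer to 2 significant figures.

t½ = ln 2 / λ = 0.69315 / 0.00924 ≈ 75.016 minutes.
Number of half-lives elapsed: n = 130/75.016 ≈ 1.733.
A₀ = A × 2^n = 87.4 × 2^1.733 = 87.4 × 3.3241 ≈ 290.53 molecules per cell.

290 molecules per cell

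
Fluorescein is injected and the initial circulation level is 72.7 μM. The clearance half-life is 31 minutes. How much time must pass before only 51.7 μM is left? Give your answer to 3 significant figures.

15.2 minutes

Fraction remaining = 51.7/72.7 ≈ 0.71114.
n = log₂(72.7/51.7) = ln(1.4062)/ln 2 ≈ 0.49179 half-lives.
t = n × t½ = 0.49179 × 31 ≈ 15.246 minutes.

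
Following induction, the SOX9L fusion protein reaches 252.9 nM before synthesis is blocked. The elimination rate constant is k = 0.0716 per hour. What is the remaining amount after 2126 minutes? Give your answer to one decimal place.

20.0 nM

t½ = ln 2 / k = 0.69315 / 0.0716 ≈ 9.6808 hours.
Convert the elapsed time: 2126 minutes = 35.4333 hours.
Number of half-lives: n = 35.4333/9.6808 ≈ 3.6602.
Remaining = 252.9 × (1/2)^3.6602 = 252.9 × 0.079101 ≈ 20.005 nM.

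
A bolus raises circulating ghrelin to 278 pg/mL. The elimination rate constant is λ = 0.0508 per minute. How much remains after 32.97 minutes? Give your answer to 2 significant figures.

t½ = ln 2 / λ = 0.69315 / 0.0508 ≈ 13.645 minutes.
Number of half-lives: n = 32.97/13.645 ≈ 2.4163.
Remaining = 278 × (1/2)^2.4163 = 278 × 0.18733 ≈ 52.078 pg/mL.

52 pg/mL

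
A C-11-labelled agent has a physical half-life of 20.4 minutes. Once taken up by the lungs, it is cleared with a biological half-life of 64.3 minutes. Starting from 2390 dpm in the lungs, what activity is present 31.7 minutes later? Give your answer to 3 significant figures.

578 dpm

1/t_eff = 1/t_phys + 1/t_biol = 1/20.4 + 1/64.3 = 0.064572 per minute.
t_eff = 20.4 × 64.3 / (20.4 + 64.3) ≈ 15.487 minutes.
Remaining = 2390 × (1/2)^(31.7/15.487) = 2390 × (1/2)^2.0469 ≈ 578.38 dpm.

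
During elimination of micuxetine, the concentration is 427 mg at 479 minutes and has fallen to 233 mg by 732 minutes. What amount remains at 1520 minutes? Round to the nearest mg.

Over Δt = 732 − 479 = 253 minutes, the level fell by a factor of 427/233 ≈ 1.8326.
n = log₂(1.8326) ≈ 0.87391 half-lives, so t½ = 253/0.87391 ≈ 289.5 minutes.
From t = 732 to t = 1520: 233 × (1/2)^((1520−732)/289.5) ≈ 35.317 mg.

35 mg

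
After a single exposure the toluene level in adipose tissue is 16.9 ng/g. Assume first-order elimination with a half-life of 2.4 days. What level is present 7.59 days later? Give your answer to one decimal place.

1.9 ng/g

Number of half-lives: n = 7.59/2.4 ≈ 3.1625.
Remaining = 16.9 × (1/2)^3.1625 = 16.9 × 0.11168 ≈ 1.8875 ng/g.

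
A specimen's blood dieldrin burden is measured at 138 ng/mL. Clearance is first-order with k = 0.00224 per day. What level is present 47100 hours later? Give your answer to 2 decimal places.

t½ = ln 2 / k = 0.69315 / 0.00224 ≈ 309.44 days.
Convert the elapsed time: 47100 hours = 1962.5 days.
Number of half-lives: n = 1962.5/309.44 ≈ 6.3421.
Remaining = 138 × (1/2)^6.3421 = 138 × 0.012327 ≈ 1.7011 ng/mL.

1.70 ng/mL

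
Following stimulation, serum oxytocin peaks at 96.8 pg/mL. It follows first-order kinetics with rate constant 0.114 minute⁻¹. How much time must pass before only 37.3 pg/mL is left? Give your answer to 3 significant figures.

8.37 minutes

t½ = ln 2 / k = 0.69315 / 0.114 ≈ 6.0802 minutes.
Fraction remaining = 37.3/96.8 ≈ 0.38533.
n = log₂(96.8/37.3) = ln(2.5952)/ln 2 ≈ 1.3758 half-lives.
t = n × t½ = 1.3758 × 6.0802 ≈ 8.3654 minutes.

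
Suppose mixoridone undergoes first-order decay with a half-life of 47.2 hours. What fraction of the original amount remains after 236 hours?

0.03125

n = 236/47.2 ≈ 5 half-lives.
Fraction remaining = (1/2)^5 ≈ 0.03125.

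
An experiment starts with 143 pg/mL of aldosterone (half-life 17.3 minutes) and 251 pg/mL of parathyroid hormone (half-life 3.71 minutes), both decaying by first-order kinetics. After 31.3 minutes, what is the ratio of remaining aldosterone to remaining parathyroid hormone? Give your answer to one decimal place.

aldosterone: 143 × (1/2)^(31.3/17.3) = 143 × (1/2)^1.8092 ≈ 40.804 pg/mL.
parathyroid hormone: 251 × (1/2)^(31.3/3.71) = 251 × (1/2)^8.4367 ≈ 0.72441 pg/mL.
Ratio ≈ 40.804 / 0.72441 ≈ 56.326.

56.3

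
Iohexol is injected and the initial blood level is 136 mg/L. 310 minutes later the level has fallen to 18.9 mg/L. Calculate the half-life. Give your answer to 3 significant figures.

A/A₀ = 18.9/136 ≈ 0.13897.
n = log₂(7.1958) ≈ 2.8471 half-lives elapsed in 310 minutes.
t½ = 310/2.8471 ≈ 108.88 minutes.

109 minutes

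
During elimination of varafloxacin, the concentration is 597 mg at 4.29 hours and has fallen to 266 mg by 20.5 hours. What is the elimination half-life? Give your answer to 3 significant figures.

13.9 hours

Over Δt = 20.5 − 4.29 = 16.21 hours, the level fell by a factor of 597/266 ≈ 2.2444.
n = log₂(2.2444) ≈ 1.1663 half-lives, so t½ = 16.21/1.1663 ≈ 13.899 hours.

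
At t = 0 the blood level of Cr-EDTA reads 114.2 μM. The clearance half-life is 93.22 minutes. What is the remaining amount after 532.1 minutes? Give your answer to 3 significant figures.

Number of half-lives: n = 532.1/93.22 ≈ 5.708.
Remaining = 114.2 × (1/2)^5.708 = 114.2 × 0.01913 ≈ 2.1847 μM.

2.18 μM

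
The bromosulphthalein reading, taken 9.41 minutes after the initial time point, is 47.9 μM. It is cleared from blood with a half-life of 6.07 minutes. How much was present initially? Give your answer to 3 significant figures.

140 μM

Number of half-lives elapsed: n = 9.41/6.07 ≈ 1.5502.
A₀ = A × 2^n = 47.9 × 2^1.5502 = 47.9 × 2.9287 ≈ 140.28 μM.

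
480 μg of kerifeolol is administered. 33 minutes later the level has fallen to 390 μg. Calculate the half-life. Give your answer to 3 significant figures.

110 minutes

A/A₀ = 390/480 ≈ 0.8125.
n = log₂(1.2308) ≈ 0.29956 half-lives elapsed in 33 minutes.
t½ = 33/0.29956 ≈ 110.16 minutes.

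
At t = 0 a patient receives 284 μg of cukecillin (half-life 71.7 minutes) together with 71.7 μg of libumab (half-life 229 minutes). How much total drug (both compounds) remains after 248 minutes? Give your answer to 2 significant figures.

cukecillin: 284 × (1/2)^(248/71.7) = 284 × (1/2)^3.4589 ≈ 25.828 μg.
libumab: 71.7 × (1/2)^(248/229) = 71.7 × (1/2)^1.083 ≈ 33.846 μg.
Total = 25.828 + 33.846 ≈ 59.675 μg.

60 μg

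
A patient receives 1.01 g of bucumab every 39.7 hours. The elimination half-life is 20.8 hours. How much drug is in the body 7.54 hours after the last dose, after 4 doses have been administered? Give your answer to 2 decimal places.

1.07 g

The 4 doses were given 126.64, 86.94, 47.24, 7.54 hours ago.
Total = 1.01·(1/2)^(126.64/20.8) + 1.01·(1/2)^(86.94/20.8) + 1.01·(1/2)^(47.24/20.8) + 1.01·(1/2)^(7.54/20.8)
      = 0.014843 + 0.055728 + 0.20924 + 0.78559 ≈ 1.0654 g.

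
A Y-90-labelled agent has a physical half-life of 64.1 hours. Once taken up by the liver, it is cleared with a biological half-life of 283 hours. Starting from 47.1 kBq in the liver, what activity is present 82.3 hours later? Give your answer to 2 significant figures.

16 kBq

1/t_eff = 1/t_phys + 1/t_biol = 1/64.1 + 1/283 = 0.019134 per hour.
t_eff = 64.1 × 283 / (64.1 + 283) ≈ 52.262 hours.
Remaining = 47.1 × (1/2)^(82.3/52.262) = 47.1 × (1/2)^1.5747 ≈ 15.812 kBq.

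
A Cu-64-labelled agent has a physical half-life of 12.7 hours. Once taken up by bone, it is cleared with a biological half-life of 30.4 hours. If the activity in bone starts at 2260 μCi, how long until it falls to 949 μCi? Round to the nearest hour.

11 hours

1/t_eff = 1/t_phys + 1/t_biol = 1/12.7 + 1/30.4 = 0.11163 per hour.
t_eff = 12.7 × 30.4 / (12.7 + 30.4) ≈ 8.9578 hours.
n = log₂(2260/949) ≈ 1.2518; t = 1.2518 × 8.9578 ≈ 11.214 hours.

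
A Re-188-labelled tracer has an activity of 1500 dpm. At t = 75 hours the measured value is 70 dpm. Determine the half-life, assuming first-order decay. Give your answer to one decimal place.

A/A₀ = 70/1500 ≈ 0.046667.
n = log₂(21.429) ≈ 4.4215 half-lives elapsed in 75 hours.
t½ = 75/4.4215 ≈ 16.963 hours.

17.0 hours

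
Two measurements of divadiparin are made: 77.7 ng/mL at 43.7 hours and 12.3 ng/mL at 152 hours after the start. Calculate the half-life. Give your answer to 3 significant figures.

Over Δt = 152 − 43.7 = 108.3 hours, the level fell by a factor of 77.7/12.3 ≈ 6.3171.
n = log₂(6.3171) ≈ 2.6593 half-lives, so t½ = 108.3/2.6593 ≈ 40.726 hours.

40.7 hours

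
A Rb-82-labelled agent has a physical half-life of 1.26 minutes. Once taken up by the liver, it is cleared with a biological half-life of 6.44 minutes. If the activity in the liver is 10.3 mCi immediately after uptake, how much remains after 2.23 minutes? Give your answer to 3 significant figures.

1/t_eff = 1/t_phys + 1/t_biol = 1/1.26 + 1/6.44 = 0.94893 per minute.
t_eff = 1.26 × 6.44 / (1.26 + 6.44) ≈ 1.0538 minutes.
Remaining = 10.3 × (1/2)^(2.23/1.0538) = 10.3 × (1/2)^2.1161 ≈ 2.3759 mCi.

2.38 mCi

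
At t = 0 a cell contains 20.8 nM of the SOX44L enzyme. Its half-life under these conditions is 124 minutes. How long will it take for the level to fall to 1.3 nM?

496 minutes

1.3/20.8 = 1/16, so 4 half-lives have elapsed.
t = 4 × 124 = 496 minutes.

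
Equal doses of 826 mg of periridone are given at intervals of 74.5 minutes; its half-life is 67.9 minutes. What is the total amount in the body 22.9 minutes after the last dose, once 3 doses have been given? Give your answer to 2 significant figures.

1100 mg

The 3 doses were given 171.9, 97.4, 22.9 minutes ago.
Total = 826·(1/2)^(171.9/67.9) + 826·(1/2)^(97.4/67.9) + 826·(1/2)^(22.9/67.9)
      = 142.85 + 305.61 + 653.81 ≈ 1102.3 mg.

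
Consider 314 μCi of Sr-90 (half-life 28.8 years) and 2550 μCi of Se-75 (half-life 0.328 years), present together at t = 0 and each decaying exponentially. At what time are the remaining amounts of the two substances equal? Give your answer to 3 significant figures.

Set 314·(1/2)^(t/28.8) = 2550·(1/2)^(t/0.328).
Taking log₂: log₂(314/2550) = t·(1/28.8 − 1/0.328).
log₂(0.12314) = -3.0217; 1/28.8 − 1/0.328 = -3.0141.
t = -3.0217 / -3.0141 ≈ 1.0025 years.

1.00 years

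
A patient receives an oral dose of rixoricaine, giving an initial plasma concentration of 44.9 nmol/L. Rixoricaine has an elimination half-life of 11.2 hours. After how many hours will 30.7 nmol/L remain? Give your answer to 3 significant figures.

6.14 hours

Fraction remaining = 30.7/44.9 ≈ 0.68374.
n = log₂(44.9/30.7) = ln(1.4625)/ln 2 ≈ 0.54848 half-lives.
t = n × t½ = 0.54848 × 11.2 ≈ 6.1429 hours.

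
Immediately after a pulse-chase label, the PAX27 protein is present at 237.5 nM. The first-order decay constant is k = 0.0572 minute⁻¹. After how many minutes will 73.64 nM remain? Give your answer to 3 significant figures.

t½ = ln 2 / k = 0.69315 / 0.0572 ≈ 12.118 minutes.
Fraction remaining = 73.64/237.5 ≈ 0.31006.
n = log₂(237.5/73.64) = ln(3.2251)/ln 2 ≈ 1.6894 half-lives.
t = n × t½ = 1.6894 × 12.118 ≈ 20.472 minutes.

20.5 minutes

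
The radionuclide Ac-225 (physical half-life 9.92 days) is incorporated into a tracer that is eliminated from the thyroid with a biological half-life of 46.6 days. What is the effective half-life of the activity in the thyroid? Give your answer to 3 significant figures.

8.18 days

1/t_eff = 1/t_phys + 1/t_biol = 1/9.92 + 1/46.6 = 0.12227 per day.
t_eff = 9.92 × 46.6 / (9.92 + 46.6) ≈ 8.1789 days.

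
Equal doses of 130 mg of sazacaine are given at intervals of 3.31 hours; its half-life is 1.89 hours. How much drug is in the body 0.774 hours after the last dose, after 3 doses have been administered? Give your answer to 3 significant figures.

136 mg

The 3 doses were given 7.394, 4.084, 0.774 hours ago.
Total = 130·(1/2)^(7.394/1.89) + 130·(1/2)^(4.084/1.89) + 130·(1/2)^(0.774/1.89)
      = 8.635 + 29.071 + 97.873 ≈ 135.58 mg.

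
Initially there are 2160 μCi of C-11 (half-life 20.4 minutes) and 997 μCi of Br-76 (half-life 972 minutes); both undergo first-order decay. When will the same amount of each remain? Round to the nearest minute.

23 minutes

Set 2160·(1/2)^(t/20.4) = 997·(1/2)^(t/972).
Taking log₂: log₂(2160/997) = t·(1/20.4 − 1/972).
log₂(2.1665) = 1.1154; 1/20.4 − 1/972 = 0.047991.
t = 1.1154 / 0.047991 ≈ 23.241 minutes.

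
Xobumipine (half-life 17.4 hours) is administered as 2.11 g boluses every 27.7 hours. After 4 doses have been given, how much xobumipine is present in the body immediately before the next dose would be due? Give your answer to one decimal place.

1.0 g

The 4 doses were given 110.8, 83.1, 55.4, 27.7 hours ago.
Total = 2.11·(1/2)^(110.8/17.4) + 2.11·(1/2)^(83.1/17.4) + 2.11·(1/2)^(55.4/17.4) + 2.11·(1/2)^(27.7/17.4)
      = 0.025549 + 0.07702 + 0.23218 + 0.69993 ≈ 1.0347 g.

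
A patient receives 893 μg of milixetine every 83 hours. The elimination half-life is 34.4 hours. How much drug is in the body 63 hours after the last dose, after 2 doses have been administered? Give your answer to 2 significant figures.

The 2 doses were given 146, 63 hours ago.
Total = 893·(1/2)^(146/34.4) + 893·(1/2)^(63/34.4)
      = 47.122 + 250.93 ≈ 298.05 μg.

300 μg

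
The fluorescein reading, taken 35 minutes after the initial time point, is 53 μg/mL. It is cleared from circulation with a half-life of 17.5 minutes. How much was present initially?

212 μg/mL

Number of half-lives elapsed: n = 35/17.5 ≈ 2.
A₀ = A × 2^n = 53 × 2^2 = 53 × 4 ≈ 212 μg/mL.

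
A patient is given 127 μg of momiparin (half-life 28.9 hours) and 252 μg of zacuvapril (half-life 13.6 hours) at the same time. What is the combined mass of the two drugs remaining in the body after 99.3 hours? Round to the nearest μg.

13 μg

momiparin: 127 × (1/2)^(99.3/28.9) = 127 × (1/2)^3.436 ≈ 11.735 μg.
zacuvapril: 252 × (1/2)^(99.3/13.6) = 252 × (1/2)^7.3015 ≈ 1.5975 μg.
Total = 11.735 + 1.5975 ≈ 13.332 μg.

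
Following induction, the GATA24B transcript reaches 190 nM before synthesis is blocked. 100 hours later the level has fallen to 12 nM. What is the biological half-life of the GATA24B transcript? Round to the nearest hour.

A/A₀ = 12/190 ≈ 0.063158.
n = log₂(15.833) ≈ 3.9849 half-lives elapsed in 100 hours.
t½ = 100/3.9849 ≈ 25.095 hours.

25 hours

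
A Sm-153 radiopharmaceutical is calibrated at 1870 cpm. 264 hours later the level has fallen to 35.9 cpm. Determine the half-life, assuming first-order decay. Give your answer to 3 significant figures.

46.3 hours

A/A₀ = 35.9/1870 ≈ 0.019198.
n = log₂(52.089) ≈ 5.7029 half-lives elapsed in 264 hours.
t½ = 264/5.7029 ≈ 46.292 hours.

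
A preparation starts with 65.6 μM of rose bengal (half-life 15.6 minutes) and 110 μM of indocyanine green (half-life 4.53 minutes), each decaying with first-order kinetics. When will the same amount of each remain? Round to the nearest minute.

5 minutes

Set 65.6·(1/2)^(t/15.6) = 110·(1/2)^(t/4.53).
Taking log₂: log₂(65.6/110) = t·(1/15.6 − 1/4.53).
log₂(0.59636) = -0.74574; 1/15.6 − 1/4.53 = -0.15665.
t = -0.74574 / -0.15665 ≈ 4.7606 minutes.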